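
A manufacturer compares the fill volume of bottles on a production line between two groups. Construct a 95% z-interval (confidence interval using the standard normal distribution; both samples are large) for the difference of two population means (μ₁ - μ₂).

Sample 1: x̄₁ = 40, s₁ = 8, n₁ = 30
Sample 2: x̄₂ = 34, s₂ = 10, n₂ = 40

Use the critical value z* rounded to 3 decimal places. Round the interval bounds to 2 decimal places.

Both samples are large (n₁ = 30 ≥ 30, n₂ = 40 ≥ 30), so a z-interval for the difference of means applies.

Point estimate: x̄₁ - x̄₂ = 40 - 34 = 6

Standard error: SE = √(s₁²/n₁ + s₂²/n₂)
= √(8²/30 + 10²/40)
= √(2.133333 + 2.500000)
= 2.152518

For 95% confidence, z* = 1.96 (from standard normal table)
Margin of error: E = z* × SE = 1.96 × 2.152518 = 4.2189

Z-interval: (x̄₁ - x̄₂) ± E = 6 ± 4.2189 = (1.7811, 10.2189)

Rounded to 2 decimal places:

(1.78, 10.22)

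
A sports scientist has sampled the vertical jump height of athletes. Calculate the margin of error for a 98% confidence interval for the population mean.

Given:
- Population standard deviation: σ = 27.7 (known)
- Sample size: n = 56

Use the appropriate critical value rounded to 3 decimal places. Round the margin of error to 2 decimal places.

The population standard deviation σ is known, so use the z-interval margin of error formula.

For 98% confidence, z* = 2.326 (from standard normal table)

Margin of error formula for z-interval: E = z* × σ/√n

E = 2.326 × 27.7/√56
  = 2.326 × 3.701568
  = 8.6098

Rounded to 2 decimal places:

8.61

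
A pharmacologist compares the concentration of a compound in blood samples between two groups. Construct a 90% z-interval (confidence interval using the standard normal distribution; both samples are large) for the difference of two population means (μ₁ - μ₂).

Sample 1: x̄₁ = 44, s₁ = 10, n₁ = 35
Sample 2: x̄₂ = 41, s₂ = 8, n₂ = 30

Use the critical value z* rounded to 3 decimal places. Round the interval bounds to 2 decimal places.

Both samples are large (n₁ = 35 ≥ 30, n₂ = 30 ≥ 30), so a z-interval for the difference of means applies.

Point estimate: x̄₁ - x̄₂ = 44 - 41 = 3

Standard error: SE = √(s₁²/n₁ + s₂²/n₂)
= √(10²/35 + 8²/30)
= √(2.857143 + 2.133333)
= 2.233937

For 90% confidence, z* = 1.645 (from standard normal table)
Margin of error: E = z* × SE = 1.645 × 2.233937 = 3.6748

Z-interval: (x̄₁ - x̄₂) ± E = 3 ± 3.6748 = (-0.6748, 6.6748)

Rounded to 2 decimal places:

(-0.67, 6.67)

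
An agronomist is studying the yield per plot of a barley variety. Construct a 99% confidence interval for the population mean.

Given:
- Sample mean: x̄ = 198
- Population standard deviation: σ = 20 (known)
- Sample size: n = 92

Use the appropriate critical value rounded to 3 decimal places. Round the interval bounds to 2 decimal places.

The population standard deviation σ is known, so use a z-interval (standard normal critical value).

For 99% confidence, z* = 2.576 (from standard normal table)

Standard error: SE = σ/√n = 20/√92 = 2.085144

Margin of error: E = z* × SE = 2.576 × 2.085144 = 5.3713

Z-interval: x̄ ± E = 198 ± 5.3713 = (192.6287, 203.3713)

Rounded to 2 decimal places:

(192.63, 203.37)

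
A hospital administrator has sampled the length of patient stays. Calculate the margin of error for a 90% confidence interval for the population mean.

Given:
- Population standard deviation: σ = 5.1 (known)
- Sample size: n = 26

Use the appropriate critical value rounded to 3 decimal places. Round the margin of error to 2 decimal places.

The population standard deviation σ is known, so use the z-interval margin of error formula.

For 90% confidence, z* = 1.645 (from standard normal table)

Margin of error formula for z-interval: E = z* × σ/√n

E = 1.645 × 5.1/√26
  = 1.645 × 1.000192
  = 1.6453

Rounded to 2 decimal places:

1.65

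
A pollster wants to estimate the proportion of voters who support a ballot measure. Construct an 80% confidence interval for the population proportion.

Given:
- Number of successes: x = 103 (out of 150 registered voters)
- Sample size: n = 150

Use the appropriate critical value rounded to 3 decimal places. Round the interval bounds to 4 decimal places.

Sample proportion: p̂ = 103/150 = 0.686667

Check conditions for normal approximation:
  np̂ = 103 ≥ 10 ✓
  n(1-p̂) = 47 ≥ 10 ✓

The sample is large enough, so use a z-interval (normal approximation) for the proportion.

For 80% confidence, z* = 1.282 (from standard normal table)

Standard error: SE = √(p̂(1-p̂)/n) = √(0.686667×0.313333/150) = 0.03787308

Margin of error: E = z* × SE = 1.282 × 0.03787308 = 0.048553

Z-interval: p̂ ± E = 0.686667 ± 0.048553 = (0.638113, 0.735220)

Rounded to 4 decimal places:

(0.6381, 0.7352)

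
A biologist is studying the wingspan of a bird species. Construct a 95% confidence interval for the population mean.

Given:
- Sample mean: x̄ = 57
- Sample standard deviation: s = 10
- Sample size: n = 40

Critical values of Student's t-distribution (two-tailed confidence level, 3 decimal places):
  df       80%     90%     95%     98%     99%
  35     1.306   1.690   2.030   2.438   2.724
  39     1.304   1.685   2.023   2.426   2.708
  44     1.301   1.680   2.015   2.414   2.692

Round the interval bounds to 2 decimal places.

The population standard deviation σ is unknown (only the sample standard deviation s is given), so use a t-interval with df = n - 1 = 40 - 1 = 39.

For 95% confidence with df = 39, t* = 2.023 (from t-table)

Standard error: SE = s/√n = 10/√40 = 1.581139

Margin of error: E = t* × SE = 2.023 × 1.581139 = 3.1986

T-interval: x̄ ± E = 57 ± 3.1986 = (53.8014, 60.1986)

Rounded to 2 decimal places:

(53.80, 60.20)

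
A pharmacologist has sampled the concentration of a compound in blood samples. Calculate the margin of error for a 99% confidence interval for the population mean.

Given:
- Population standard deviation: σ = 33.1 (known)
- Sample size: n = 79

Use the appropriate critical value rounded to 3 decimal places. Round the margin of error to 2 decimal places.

The population standard deviation σ is known, so use the z-interval margin of error formula.

For 99% confidence, z* = 2.576 (from standard normal table)

Margin of error formula for z-interval: E = z* × σ/√n

E = 2.576 × 33.1/√79
  = 2.576 × 3.724041
  = 9.5931

Rounded to 2 decimal places:

9.59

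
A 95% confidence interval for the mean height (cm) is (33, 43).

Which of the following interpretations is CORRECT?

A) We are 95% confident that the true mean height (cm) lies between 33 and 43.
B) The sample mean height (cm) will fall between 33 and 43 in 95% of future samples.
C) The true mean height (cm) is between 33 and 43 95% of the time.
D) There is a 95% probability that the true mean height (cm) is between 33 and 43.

A confidence interval represents our confidence in the procedure, not a probability statement about the parameter.

Key concept: If we repeated this sampling process many times and computed a 95% CI each time, about 95% of those intervals would contain the true population parameter.

For this specific interval (33, 43):
- Midpoint (point estimate): 38
- Margin of error: 5

The correct interpretation is the one stating confidence that the true parameter lies in the interval — option A.

A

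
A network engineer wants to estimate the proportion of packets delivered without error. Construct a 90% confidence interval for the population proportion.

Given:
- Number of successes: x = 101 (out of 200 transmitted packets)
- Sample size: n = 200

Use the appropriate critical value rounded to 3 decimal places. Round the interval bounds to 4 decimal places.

Sample proportion: p̂ = 101/200 = 0.505000

Check conditions for normal approximation:
  np̂ = 101 ≥ 10 ✓
  n(1-p̂) = 99 ≥ 10 ✓

The sample is large enough, so use a z-interval (normal approximation) for the proportion.

For 90% confidence, z* = 1.645 (from standard normal table)

Standard error: SE = √(p̂(1-p̂)/n) = √(0.505000×0.495000/200) = 0.03535357

Margin of error: E = z* × SE = 1.645 × 0.03535357 = 0.058157

Z-interval: p̂ ± E = 0.505000 ± 0.058157 = (0.446843, 0.563157)

Rounded to 4 decimal places:

(0.4468, 0.5632)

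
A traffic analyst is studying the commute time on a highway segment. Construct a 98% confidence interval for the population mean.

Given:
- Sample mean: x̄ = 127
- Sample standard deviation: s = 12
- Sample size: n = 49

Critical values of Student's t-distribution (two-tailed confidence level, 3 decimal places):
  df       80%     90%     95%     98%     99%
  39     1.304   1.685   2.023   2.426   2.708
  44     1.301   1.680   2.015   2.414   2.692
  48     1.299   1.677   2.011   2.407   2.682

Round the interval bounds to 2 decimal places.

The population standard deviation σ is unknown (only the sample standard deviation s is given), so use a t-interval with df = n - 1 = 49 - 1 = 48.

For 98% confidence with df = 48, t* = 2.407 (from t-table)

Standard error: SE = s/√n = 12/√49 = 1.714286

Margin of error: E = t* × SE = 2.407 × 1.714286 = 4.1263

T-interval: x̄ ± E = 127 ± 4.1263 = (122.8737, 131.1263)

Rounded to 2 decimal places:

(122.87, 131.13)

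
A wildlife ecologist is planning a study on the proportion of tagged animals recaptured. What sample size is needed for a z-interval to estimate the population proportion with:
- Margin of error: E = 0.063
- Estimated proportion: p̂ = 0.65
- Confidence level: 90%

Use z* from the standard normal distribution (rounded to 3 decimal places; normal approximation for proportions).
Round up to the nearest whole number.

Using z* for proportion z-interval (normal approximation).

For 90% confidence, z* = 1.645 (from standard normal table)

Sample size formula for proportion z-interval: n = z*²p̂(1-p̂)/E²

n = 1.645² × 0.65 × 0.35 / 0.063²
  = 2.706025 × 0.2275 / 0.003969
  = 155.1073

Round up to the nearest whole number: n = 156

156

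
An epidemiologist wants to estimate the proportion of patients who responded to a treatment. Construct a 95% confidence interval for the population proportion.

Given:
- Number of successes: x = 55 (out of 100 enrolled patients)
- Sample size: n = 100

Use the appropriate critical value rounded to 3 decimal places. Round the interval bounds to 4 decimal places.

Sample proportion: p̂ = 55/100 = 0.550000

Check conditions for normal approximation:
  np̂ = 55 ≥ 10 ✓
  n(1-p̂) = 45 ≥ 10 ✓

The sample is large enough, so use a z-interval (normal approximation) for the proportion.

For 95% confidence, z* = 1.96 (from standard normal table)

Standard error: SE = √(p̂(1-p̂)/n) = √(0.550000×0.450000/100) = 0.04974937

Margin of error: E = z* × SE = 1.96 × 0.04974937 = 0.097509

Z-interval: p̂ ± E = 0.550000 ± 0.097509 = (0.452491, 0.647509)

Rounded to 4 decimal places:

(0.4525, 0.6475)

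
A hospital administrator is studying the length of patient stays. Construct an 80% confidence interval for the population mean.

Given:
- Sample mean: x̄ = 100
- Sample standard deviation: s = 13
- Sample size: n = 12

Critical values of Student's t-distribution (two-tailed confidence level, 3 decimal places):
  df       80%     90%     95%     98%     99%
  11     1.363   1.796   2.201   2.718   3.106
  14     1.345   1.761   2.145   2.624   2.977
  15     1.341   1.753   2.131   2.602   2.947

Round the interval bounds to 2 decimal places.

The population standard deviation σ is unknown (only the sample standard deviation s is given), so use a t-interval with df = n - 1 = 12 - 1 = 11.

For 80% confidence with df = 11, t* = 1.363 (from t-table)

Standard error: SE = s/√n = 13/√12 = 3.7527767

Margin of error: E = t* × SE = 1.363 × 3.7527767 = 5.11503

T-interval: x̄ ± E = 100 ± 5.11503 = (94.88497, 105.11503)

Rounded to 2 decimal places:

(94.88, 105.12)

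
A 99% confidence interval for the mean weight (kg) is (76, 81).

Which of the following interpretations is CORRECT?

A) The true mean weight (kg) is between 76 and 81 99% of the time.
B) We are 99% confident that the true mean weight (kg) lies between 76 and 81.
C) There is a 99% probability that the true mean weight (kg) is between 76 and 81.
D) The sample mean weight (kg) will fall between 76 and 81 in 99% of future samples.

A confidence interval represents our confidence in the procedure, not a probability statement about the parameter.

Key concept: If we repeated this sampling process many times and computed a 99% CI each time, about 99% of those intervals would contain the true population parameter.

For this specific interval (76, 81):
- Midpoint (point estimate): 78.5
- Margin of error: 2.5

The correct interpretation is the one stating confidence that the true parameter lies in the interval — option B.

B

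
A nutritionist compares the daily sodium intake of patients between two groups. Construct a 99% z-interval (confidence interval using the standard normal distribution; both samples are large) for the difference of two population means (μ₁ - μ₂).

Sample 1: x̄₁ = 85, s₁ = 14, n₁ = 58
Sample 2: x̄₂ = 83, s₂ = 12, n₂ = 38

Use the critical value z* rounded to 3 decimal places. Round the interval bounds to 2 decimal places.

Both samples are large (n₁ = 58 ≥ 30, n₂ = 38 ≥ 30), so a z-interval for the difference of means applies.

Point estimate: x̄₁ - x̄₂ = 85 - 83 = 2

Standard error: SE = √(s₁²/n₁ + s₂²/n₂)
= √(14²/58 + 12²/38)
= √(3.379310 + 3.789474)
= 2.677459

For 99% confidence, z* = 2.576 (from standard normal table)
Margin of error: E = z* × SE = 2.576 × 2.677459 = 6.8971

Z-interval: (x̄₁ - x̄₂) ± E = 2 ± 6.8971 = (-4.8971, 8.8971)

Rounded to 2 decimal places:

(-4.90, 8.90)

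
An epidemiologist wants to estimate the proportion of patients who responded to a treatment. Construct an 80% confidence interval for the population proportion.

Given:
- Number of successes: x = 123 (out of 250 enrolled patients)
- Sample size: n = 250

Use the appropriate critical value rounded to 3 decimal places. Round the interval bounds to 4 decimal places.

Sample proportion: p̂ = 123/250 = 0.492000

Check conditions for normal approximation:
  np̂ = 123 ≥ 10 ✓
  n(1-p̂) = 127 ≥ 10 ✓

The sample is large enough, so use a z-interval (normal approximation) for the proportion.

For 80% confidence, z* = 1.282 (from standard normal table)

Standard error: SE = √(p̂(1-p̂)/n) = √(0.492000×0.508000/250) = 0.03161873

Margin of error: E = z* × SE = 1.282 × 0.03161873 = 0.040535

Z-interval: p̂ ± E = 0.492000 ± 0.040535 = (0.451465, 0.532535)

Rounded to 4 decimal places:

(0.4515, 0.5325)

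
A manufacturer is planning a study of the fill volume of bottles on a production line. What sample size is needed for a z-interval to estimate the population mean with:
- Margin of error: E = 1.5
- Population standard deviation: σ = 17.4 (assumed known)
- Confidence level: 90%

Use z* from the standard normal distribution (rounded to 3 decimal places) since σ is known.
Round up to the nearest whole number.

Using z* since population σ is known (z-interval formula).

For 90% confidence, z* = 1.645 (from standard normal table)

Sample size formula for z-interval: n = (z*σ/E)²

n = (1.645 × 17.4 / 1.5)²
  = (19.082000)²
  = 364.1227

Round up to the nearest whole number: n = 365

365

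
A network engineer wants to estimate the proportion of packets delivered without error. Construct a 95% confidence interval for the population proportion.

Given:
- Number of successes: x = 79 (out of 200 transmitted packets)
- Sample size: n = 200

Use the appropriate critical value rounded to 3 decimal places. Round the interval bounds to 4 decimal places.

Sample proportion: p̂ = 79/200 = 0.395000

Check conditions for normal approximation:
  np̂ = 79 ≥ 10 ✓
  n(1-p̂) = 121 ≥ 10 ✓

The sample is large enough, so use a z-interval (normal approximation) for the proportion.

For 95% confidence, z* = 1.96 (from standard normal table)

Standard error: SE = √(p̂(1-p̂)/n) = √(0.395000×0.605000/200) = 0.03456696

Margin of error: E = z* × SE = 1.96 × 0.03456696 = 0.067751

Z-interval: p̂ ± E = 0.395000 ± 0.067751 = (0.327249, 0.462751)

Rounded to 4 decimal places:

(0.3272, 0.4628)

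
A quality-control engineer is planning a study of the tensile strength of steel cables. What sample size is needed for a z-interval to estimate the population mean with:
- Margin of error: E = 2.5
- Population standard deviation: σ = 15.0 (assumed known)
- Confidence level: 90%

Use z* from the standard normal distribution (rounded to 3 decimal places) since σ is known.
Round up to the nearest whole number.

Using z* since population σ is known (z-interval formula).

For 90% confidence, z* = 1.645 (from standard normal table)

Sample size formula for z-interval: n = (z*σ/E)²

n = (1.645 × 15.0 / 2.5)²
  = (9.870000)²
  = 97.4169

Round up to the nearest whole number: n = 98

98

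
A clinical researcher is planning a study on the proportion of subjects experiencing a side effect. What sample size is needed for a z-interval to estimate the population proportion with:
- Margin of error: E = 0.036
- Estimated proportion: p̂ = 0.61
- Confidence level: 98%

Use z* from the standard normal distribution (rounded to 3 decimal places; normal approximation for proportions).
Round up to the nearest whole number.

Using z* for proportion z-interval (normal approximation).

For 98% confidence, z* = 2.326 (from standard normal table)

Sample size formula for proportion z-interval: n = z*²p̂(1-p̂)/E²

n = 2.326² × 0.61 × 0.39 / 0.036²
  = 5.410276 × 0.2379 / 0.001296
  = 993.1363

Round up to the nearest whole number: n = 994

994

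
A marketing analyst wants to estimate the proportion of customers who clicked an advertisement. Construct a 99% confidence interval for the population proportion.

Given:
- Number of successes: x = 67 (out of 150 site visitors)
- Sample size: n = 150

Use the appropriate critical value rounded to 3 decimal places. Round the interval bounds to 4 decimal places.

Sample proportion: p̂ = 67/150 = 0.446667

Check conditions for normal approximation:
  np̂ = 67 ≥ 10 ✓
  n(1-p̂) = 83 ≥ 10 ✓

The sample is large enough, so use a z-interval (normal approximation) for the proportion.

For 99% confidence, z* = 2.576 (from standard normal table)

Standard error: SE = √(p̂(1-p̂)/n) = √(0.446667×0.553333/150) = 0.04059192

Margin of error: E = z* × SE = 2.576 × 0.04059192 = 0.104565

Z-interval: p̂ ± E = 0.446667 ± 0.104565 = (0.342102, 0.551231)

Rounded to 4 decimal places:

(0.3421, 0.5512)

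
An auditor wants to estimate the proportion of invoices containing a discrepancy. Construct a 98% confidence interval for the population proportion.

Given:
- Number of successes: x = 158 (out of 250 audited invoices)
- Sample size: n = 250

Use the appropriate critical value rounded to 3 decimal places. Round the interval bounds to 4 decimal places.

Sample proportion: p̂ = 158/250 = 0.632000

Check conditions for normal approximation:
  np̂ = 158 ≥ 10 ✓
  n(1-p̂) = 92 ≥ 10 ✓

The sample is large enough, so use a z-interval (normal approximation) for the proportion.

For 98% confidence, z* = 2.326 (from standard normal table)

Standard error: SE = √(p̂(1-p̂)/n) = √(0.632000×0.368000/250) = 0.03050089

Margin of error: E = z* × SE = 2.326 × 0.03050089 = 0.070945

Z-interval: p̂ ± E = 0.632000 ± 0.070945 = (0.561055, 0.702945)

Rounded to 4 decimal places:

(0.5611, 0.7029)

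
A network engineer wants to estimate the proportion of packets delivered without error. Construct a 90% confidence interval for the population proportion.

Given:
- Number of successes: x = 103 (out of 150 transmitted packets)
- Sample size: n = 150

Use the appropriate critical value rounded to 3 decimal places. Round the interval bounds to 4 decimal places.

Sample proportion: p̂ = 103/150 = 0.686667

Check conditions for normal approximation:
  np̂ = 103 ≥ 10 ✓
  n(1-p̂) = 47 ≥ 10 ✓

The sample is large enough, so use a z-interval (normal approximation) for the proportion.

For 90% confidence, z* = 1.645 (from standard normal table)

Standard error: SE = √(p̂(1-p̂)/n) = √(0.686667×0.313333/150) = 0.03787308

Margin of error: E = z* × SE = 1.645 × 0.03787308 = 0.062301

Z-interval: p̂ ± E = 0.686667 ± 0.062301 = (0.624365, 0.748968)

Rounded to 4 decimal places:

(0.6244, 0.7490)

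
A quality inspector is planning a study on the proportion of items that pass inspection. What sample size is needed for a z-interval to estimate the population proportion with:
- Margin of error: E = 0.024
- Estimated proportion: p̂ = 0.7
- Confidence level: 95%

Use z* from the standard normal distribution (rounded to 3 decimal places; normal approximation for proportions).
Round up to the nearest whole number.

Using z* for proportion z-interval (normal approximation).

For 95% confidence, z* = 1.96 (from standard normal table)

Sample size formula for proportion z-interval: n = z*²p̂(1-p̂)/E²

n = 1.96² × 0.7 × 0.3 / 0.024²
  = 3.8416 × 0.21 / 0.000576
  = 1400.5833

Round up to the nearest whole number: n = 1401

1401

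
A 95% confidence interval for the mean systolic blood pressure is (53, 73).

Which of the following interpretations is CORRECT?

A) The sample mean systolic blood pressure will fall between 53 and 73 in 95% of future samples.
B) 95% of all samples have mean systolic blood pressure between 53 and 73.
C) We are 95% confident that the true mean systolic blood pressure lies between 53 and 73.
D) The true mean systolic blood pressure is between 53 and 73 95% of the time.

A confidence interval represents our confidence in the procedure, not a probability statement about the parameter.

Key concept: If we repeated this sampling process many times and computed a 95% CI each time, about 95% of those intervals would contain the true population parameter.

For this specific interval (53, 73):
- Midpoint (point estimate): 63
- Margin of error: 10

The correct interpretation is the one stating confidence that the true parameter lies in the interval — option C.

C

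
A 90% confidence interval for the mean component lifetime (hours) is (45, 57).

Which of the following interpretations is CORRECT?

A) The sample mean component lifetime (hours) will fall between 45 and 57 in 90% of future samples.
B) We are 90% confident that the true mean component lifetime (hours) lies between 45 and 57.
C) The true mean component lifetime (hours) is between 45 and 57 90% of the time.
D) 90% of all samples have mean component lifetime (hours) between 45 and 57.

A confidence interval represents our confidence in the procedure, not a probability statement about the parameter.

Key concept: If we repeated this sampling process many times and computed a 90% CI each time, about 90% of those intervals would contain the true population parameter.

For this specific interval (45, 57):
- Midpoint (point estimate): 51
- Margin of error: 6

The correct interpretation is the one stating confidence that the true parameter lies in the interval — option B.

B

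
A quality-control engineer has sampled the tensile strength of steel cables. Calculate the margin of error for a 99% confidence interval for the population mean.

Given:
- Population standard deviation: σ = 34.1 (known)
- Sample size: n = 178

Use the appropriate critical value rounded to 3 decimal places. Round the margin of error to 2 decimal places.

The population standard deviation σ is known, so use the z-interval margin of error formula.

For 99% confidence, z* = 2.576 (from standard normal table)

Margin of error formula for z-interval: E = z* × σ/√n

E = 2.576 × 34.1/√178
  = 2.576 × 2.555903
  = 6.5840

Rounded to 2 decimal places:

6.58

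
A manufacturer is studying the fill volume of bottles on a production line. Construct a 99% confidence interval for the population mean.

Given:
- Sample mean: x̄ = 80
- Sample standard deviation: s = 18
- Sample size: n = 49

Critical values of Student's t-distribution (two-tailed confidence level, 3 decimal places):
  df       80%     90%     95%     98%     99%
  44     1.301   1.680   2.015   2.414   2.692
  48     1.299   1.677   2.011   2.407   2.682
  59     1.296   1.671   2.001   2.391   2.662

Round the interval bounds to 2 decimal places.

The population standard deviation σ is unknown (only the sample standard deviation s is given), so use a t-interval with df = n - 1 = 49 - 1 = 48.

For 99% confidence with df = 48, t* = 2.682 (from t-table)

Standard error: SE = s/√n = 18/√49 = 2.571429

Margin of error: E = t* × SE = 2.682 × 2.571429 = 6.8966

T-interval: x̄ ± E = 80 ± 6.8966 = (73.1034, 86.8966)

Rounded to 2 decimal places:

(73.10, 86.90)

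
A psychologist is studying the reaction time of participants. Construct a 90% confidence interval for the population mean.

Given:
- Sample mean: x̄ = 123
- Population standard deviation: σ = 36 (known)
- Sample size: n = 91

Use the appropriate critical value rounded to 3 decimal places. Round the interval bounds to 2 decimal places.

The population standard deviation σ is known, so use a z-interval (standard normal critical value).

For 90% confidence, z* = 1.645 (from standard normal table)

Standard error: SE = σ/√n = 36/√91 = 3.773825

Margin of error: E = z* × SE = 1.645 × 3.773825 = 6.2079

Z-interval: x̄ ± E = 123 ± 6.2079 = (116.7921, 129.2079)

Rounded to 2 decimal places:

(116.79, 129.21)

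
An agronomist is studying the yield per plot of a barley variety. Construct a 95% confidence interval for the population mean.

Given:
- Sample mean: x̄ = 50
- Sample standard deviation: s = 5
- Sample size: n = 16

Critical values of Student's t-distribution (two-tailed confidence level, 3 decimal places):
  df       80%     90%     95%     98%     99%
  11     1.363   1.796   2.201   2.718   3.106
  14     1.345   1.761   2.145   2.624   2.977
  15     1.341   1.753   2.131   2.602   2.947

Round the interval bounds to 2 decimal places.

The population standard deviation σ is unknown (only the sample standard deviation s is given), so use a t-interval with df = n - 1 = 16 - 1 = 15.

For 95% confidence with df = 15, t* = 2.131 (from t-table)

Standard error: SE = s/√n = 5/√16 = 1.250000

Margin of error: E = t* × SE = 2.131 × 1.250000 = 2.6637

T-interval: x̄ ± E = 50 ± 2.6637 = (47.3362, 52.6638)

Rounded to 2 decimal places:

(47.34, 52.66)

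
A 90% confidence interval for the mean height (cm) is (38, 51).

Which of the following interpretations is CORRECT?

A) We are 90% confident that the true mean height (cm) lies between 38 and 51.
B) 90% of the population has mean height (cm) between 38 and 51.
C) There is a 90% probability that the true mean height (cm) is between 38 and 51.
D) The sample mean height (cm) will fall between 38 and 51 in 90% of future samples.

A confidence interval represents our confidence in the procedure, not a probability statement about the parameter.

Key concept: If we repeated this sampling process many times and computed a 90% CI each time, about 90% of those intervals would contain the true population parameter.

For this specific interval (38, 51):
- Midpoint (point estimate): 44.5
- Margin of error: 6.5

The correct interpretation is the one stating confidence that the true parameter lies in the interval — option A.

A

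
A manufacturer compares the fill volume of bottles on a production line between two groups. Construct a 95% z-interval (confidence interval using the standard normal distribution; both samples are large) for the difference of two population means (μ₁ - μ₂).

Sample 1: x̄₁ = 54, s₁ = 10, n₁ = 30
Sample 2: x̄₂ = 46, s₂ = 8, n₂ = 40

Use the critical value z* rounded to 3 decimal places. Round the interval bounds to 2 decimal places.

Both samples are large (n₁ = 30 ≥ 30, n₂ = 40 ≥ 30), so a z-interval for the difference of means applies.

Point estimate: x̄₁ - x̄₂ = 54 - 46 = 8

Standard error: SE = √(s₁²/n₁ + s₂²/n₂)
= √(10²/30 + 8²/40)
= √(3.333333 + 1.600000)
= 2.221111

For 95% confidence, z* = 1.96 (from standard normal table)
Margin of error: E = z* × SE = 1.96 × 2.221111 = 4.3534

Z-interval: (x̄₁ - x̄₂) ± E = 8 ± 4.3534 = (3.6466, 12.3534)

Rounded to 2 decimal places:

(3.65, 12.35)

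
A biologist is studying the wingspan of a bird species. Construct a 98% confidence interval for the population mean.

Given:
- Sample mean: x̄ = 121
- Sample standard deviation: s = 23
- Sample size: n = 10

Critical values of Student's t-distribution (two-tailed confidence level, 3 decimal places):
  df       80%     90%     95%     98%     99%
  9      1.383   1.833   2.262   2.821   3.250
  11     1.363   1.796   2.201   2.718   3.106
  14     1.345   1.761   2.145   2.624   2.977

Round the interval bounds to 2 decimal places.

The population standard deviation σ is unknown (only the sample standard deviation s is given), so use a t-interval with df = n - 1 = 10 - 1 = 9.

For 98% confidence with df = 9, t* = 2.821 (from t-table)

Standard error: SE = s/√n = 23/√10 = 7.273239

Margin of error: E = t* × SE = 2.821 × 7.273239 = 20.5178

T-interval: x̄ ± E = 121 ± 20.5178 = (100.4822, 141.5178)

Rounded to 2 decimal places:

(100.48, 141.52)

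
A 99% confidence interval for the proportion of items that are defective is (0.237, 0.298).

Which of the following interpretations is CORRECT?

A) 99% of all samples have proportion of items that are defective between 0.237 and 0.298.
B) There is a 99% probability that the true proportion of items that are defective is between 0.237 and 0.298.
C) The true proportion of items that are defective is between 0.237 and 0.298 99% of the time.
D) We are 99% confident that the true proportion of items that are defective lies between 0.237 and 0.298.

A confidence interval represents our confidence in the procedure, not a probability statement about the parameter.

Key concept: If we repeated this sampling process many times and computed a 99% CI each time, about 99% of those intervals would contain the true population parameter.

For this specific interval (0.237, 0.298):
- Midpoint (point estimate): 0.2675
- Margin of error: 0.0305

The correct interpretation is the one stating confidence that the true parameter lies in the interval — option D.

D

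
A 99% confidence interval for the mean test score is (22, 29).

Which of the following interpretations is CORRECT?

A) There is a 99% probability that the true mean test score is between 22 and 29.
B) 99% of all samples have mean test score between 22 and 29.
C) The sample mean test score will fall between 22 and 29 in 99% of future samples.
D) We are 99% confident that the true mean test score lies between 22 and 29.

A confidence interval represents our confidence in the procedure, not a probability statement about the parameter.

Key concept: If we repeated this sampling process many times and computed a 99% CI each time, about 99% of those intervals would contain the true population parameter.

For this specific interval (22, 29):
- Midpoint (point estimate): 25.5
- Margin of error: 3.5

The correct interpretation is the one stating confidence that the true parameter lies in the interval — option D.

D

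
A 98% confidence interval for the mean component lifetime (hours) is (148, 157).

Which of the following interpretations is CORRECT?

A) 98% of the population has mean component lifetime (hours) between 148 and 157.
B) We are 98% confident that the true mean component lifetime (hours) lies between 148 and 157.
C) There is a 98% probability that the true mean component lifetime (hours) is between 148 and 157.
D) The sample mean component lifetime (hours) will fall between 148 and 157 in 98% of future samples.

A confidence interval represents our confidence in the procedure, not a probability statement about the parameter.

Key concept: If we repeated this sampling process many times and computed a 98% CI each time, about 98% of those intervals would contain the true population parameter.

For this specific interval (148, 157):
- Midpoint (point estimate): 152.5
- Margin of error: 4.5

The correct interpretation is the one stating confidence that the true parameter lies in the interval — option B.

B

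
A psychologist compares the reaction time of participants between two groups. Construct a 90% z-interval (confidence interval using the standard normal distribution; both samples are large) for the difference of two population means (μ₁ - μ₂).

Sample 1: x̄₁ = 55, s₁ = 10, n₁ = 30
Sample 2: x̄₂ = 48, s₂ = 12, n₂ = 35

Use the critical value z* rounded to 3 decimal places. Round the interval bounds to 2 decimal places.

Both samples are large (n₁ = 30 ≥ 30, n₂ = 35 ≥ 30), so a z-interval for the difference of means applies.

Point estimate: x̄₁ - x̄₂ = 55 - 48 = 7

Standard error: SE = √(s₁²/n₁ + s₂²/n₂)
= √(10²/30 + 12²/35)
= √(3.333333 + 4.114286)
= 2.729033

For 90% confidence, z* = 1.645 (from standard normal table)
Margin of error: E = z* × SE = 1.645 × 2.729033 = 4.4893

Z-interval: (x̄₁ - x̄₂) ± E = 7 ± 4.4893 = (2.5107, 11.4893)

Rounded to 2 decimal places:

(2.51, 11.49)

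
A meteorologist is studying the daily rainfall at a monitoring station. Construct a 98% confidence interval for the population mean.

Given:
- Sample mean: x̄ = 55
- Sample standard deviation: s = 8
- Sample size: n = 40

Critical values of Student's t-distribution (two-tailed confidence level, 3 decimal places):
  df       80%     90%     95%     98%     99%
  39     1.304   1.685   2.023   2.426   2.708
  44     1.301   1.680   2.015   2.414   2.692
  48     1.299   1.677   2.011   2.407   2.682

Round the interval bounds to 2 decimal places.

The population standard deviation σ is unknown (only the sample standard deviation s is given), so use a t-interval with df = n - 1 = 40 - 1 = 39.

For 98% confidence with df = 39, t* = 2.426 (from t-table)

Standard error: SE = s/√n = 8/√40 = 1.264911

Margin of error: E = t* × SE = 2.426 × 1.264911 = 3.0687

T-interval: x̄ ± E = 55 ± 3.0687 = (51.9313, 58.0687)

Rounded to 2 decimal places:

(51.93, 58.07)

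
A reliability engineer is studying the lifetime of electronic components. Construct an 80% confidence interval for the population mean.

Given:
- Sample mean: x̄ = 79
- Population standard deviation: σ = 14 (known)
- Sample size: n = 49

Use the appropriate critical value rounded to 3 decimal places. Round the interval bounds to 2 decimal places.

The population standard deviation σ is known, so use a z-interval (standard normal critical value).

For 80% confidence, z* = 1.282 (from standard normal table)

Standard error: SE = σ/√n = 14/√49 = 2.000000

Margin of error: E = z* × SE = 1.282 × 2.000000 = 2.5640

Z-interval: x̄ ± E = 79 ± 2.5640 = (76.4360, 81.5640)

Rounded to 2 decimal places:

(76.44, 81.56)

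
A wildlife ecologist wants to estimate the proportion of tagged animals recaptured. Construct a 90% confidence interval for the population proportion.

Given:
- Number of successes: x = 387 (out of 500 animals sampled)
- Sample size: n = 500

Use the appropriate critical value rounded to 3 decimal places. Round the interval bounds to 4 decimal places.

Sample proportion: p̂ = 387/500 = 0.774000

Check conditions for normal approximation:
  np̂ = 387 ≥ 10 ✓
  n(1-p̂) = 113 ≥ 10 ✓

The sample is large enough, so use a z-interval (normal approximation) for the proportion.

For 90% confidence, z* = 1.645 (from standard normal table)

Standard error: SE = √(p̂(1-p̂)/n) = √(0.774000×0.226000/500) = 0.01870422

Margin of error: E = z* × SE = 1.645 × 0.01870422 = 0.030768

Z-interval: p̂ ± E = 0.774000 ± 0.030768 = (0.743232, 0.804768)

Rounded to 4 decimal places:

(0.7432, 0.8048)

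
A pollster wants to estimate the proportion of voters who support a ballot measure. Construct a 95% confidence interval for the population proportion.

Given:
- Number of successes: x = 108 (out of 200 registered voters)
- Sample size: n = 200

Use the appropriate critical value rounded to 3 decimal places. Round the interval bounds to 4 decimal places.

Sample proportion: p̂ = 108/200 = 0.540000

Check conditions for normal approximation:
  np̂ = 108 ≥ 10 ✓
  n(1-p̂) = 92 ≥ 10 ✓

The sample is large enough, so use a z-interval (normal approximation) for the proportion.

For 95% confidence, z* = 1.96 (from standard normal table)

Standard error: SE = √(p̂(1-p̂)/n) = √(0.540000×0.460000/200) = 0.03524202

Margin of error: E = z* × SE = 1.96 × 0.03524202 = 0.069074

Z-interval: p̂ ± E = 0.540000 ± 0.069074 = (0.470926, 0.609074)

Rounded to 4 decimal places:

(0.4709, 0.6091)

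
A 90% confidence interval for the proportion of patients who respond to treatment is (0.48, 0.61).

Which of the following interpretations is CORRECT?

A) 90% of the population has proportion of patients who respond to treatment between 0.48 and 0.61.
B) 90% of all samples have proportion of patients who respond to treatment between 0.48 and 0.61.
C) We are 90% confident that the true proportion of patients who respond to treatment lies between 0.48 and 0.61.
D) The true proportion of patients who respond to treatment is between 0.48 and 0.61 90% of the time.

A confidence interval represents our confidence in the procedure, not a probability statement about the parameter.

Key concept: If we repeated this sampling process many times and computed a 90% CI each time, about 90% of those intervals would contain the true population parameter.

For this specific interval (0.48, 0.61):
- Midpoint (point estimate): 0.545
- Margin of error: 0.065

The correct interpretation is the one stating confidence that the true parameter lies in the interval — option C.

C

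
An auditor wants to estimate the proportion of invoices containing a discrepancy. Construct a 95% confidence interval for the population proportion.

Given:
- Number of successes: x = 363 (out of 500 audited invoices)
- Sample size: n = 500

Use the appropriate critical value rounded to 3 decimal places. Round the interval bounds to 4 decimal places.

Sample proportion: p̂ = 363/500 = 0.726000

Check conditions for normal approximation:
  np̂ = 363 ≥ 10 ✓
  n(1-p̂) = 137 ≥ 10 ✓

The sample is large enough, so use a z-interval (normal approximation) for the proportion.

For 95% confidence, z* = 1.96 (from standard normal table)

Standard error: SE = √(p̂(1-p̂)/n) = √(0.726000×0.274000/500) = 0.01994613

Margin of error: E = z* × SE = 1.96 × 0.01994613 = 0.039094

Z-interval: p̂ ± E = 0.726000 ± 0.039094 = (0.686906, 0.765094)

Rounded to 4 decimal places:

(0.6869, 0.7651)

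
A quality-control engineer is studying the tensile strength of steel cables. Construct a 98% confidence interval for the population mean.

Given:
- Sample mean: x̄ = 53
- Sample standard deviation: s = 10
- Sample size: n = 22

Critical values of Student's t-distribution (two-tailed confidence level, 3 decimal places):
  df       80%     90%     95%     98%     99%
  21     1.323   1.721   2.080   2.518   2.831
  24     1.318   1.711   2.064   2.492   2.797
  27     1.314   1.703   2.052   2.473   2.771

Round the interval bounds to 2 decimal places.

The population standard deviation σ is unknown (only the sample standard deviation s is given), so use a t-interval with df = n - 1 = 22 - 1 = 21.

For 98% confidence with df = 21, t* = 2.518 (from t-table)

Standard error: SE = s/√n = 10/√22 = 2.132007

Margin of error: E = t* × SE = 2.518 × 2.132007 = 5.3684

T-interval: x̄ ± E = 53 ± 5.3684 = (47.6316, 58.3684)

Rounded to 2 decimal places:

(47.63, 58.37)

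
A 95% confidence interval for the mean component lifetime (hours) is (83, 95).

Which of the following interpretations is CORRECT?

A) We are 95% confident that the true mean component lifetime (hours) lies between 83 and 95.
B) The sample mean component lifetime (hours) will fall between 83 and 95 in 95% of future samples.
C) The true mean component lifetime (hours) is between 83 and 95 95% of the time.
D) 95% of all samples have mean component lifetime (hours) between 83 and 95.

A confidence interval represents our confidence in the procedure, not a probability statement about the parameter.

Key concept: If we repeated this sampling process many times and computed a 95% CI each time, about 95% of those intervals would contain the true population parameter.

For this specific interval (83, 95):
- Midpoint (point estimate): 89
- Margin of error: 6

The correct interpretation is the one stating confidence that the true parameter lies in the interval — option A.

A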